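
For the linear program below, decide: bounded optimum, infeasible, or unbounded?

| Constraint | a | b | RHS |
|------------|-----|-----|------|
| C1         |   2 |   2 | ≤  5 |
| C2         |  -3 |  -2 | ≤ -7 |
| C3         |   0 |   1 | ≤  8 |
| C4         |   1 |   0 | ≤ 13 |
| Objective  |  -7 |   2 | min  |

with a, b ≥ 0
The point (2.5, 0) satisfies every constraint, so the LP is feasible; the constraints give a ≤ 13 and b ≤ 8, which with a, b ≥ 0 keep the feasible region inside a bounded box. A feasible, bounded LP attains a finite optimum at a vertex.

Bounded optimum: z* = -17.5 at (2.5, 0).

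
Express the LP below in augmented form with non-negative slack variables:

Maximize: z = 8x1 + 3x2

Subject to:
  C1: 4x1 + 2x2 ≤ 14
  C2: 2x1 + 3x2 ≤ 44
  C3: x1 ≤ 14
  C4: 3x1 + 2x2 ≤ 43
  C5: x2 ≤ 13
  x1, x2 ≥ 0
max z = 8x1 + 3x2

s.t.
  4x1 + 2x2 + s1 = 14
  2x1 + 3x2 + s2 = 44
  x1 + s3 = 14
  3x1 + 2x2 + s4 = 43
  x2 + s5 = 13
  x1, x2, s1, s2, s3, s4, s5 ≥ 0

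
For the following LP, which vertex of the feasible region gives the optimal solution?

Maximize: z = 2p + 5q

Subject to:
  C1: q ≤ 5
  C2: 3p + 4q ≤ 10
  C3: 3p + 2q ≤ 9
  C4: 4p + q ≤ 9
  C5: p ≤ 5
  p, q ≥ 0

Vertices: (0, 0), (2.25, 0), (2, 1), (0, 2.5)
(0, 2.5) with z = 12.5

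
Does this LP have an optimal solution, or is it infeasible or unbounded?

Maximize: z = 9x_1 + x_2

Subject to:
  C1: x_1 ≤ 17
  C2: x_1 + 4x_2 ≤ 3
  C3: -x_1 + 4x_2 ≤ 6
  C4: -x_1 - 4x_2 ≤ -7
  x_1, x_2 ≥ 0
C2 requires x_1 + 4x_2 ≤ 3, while C4 (-x_1 - 4x_2 ≤ -7) is equivalent to x_1 + 4x_2 ≥ 7. Together they would need 7 ≤ x_1 + 4x_2 ≤ 3, which is impossible since 7 > 3. No point satisfies all constraints.

The feasible region is empty; the LP is infeasible.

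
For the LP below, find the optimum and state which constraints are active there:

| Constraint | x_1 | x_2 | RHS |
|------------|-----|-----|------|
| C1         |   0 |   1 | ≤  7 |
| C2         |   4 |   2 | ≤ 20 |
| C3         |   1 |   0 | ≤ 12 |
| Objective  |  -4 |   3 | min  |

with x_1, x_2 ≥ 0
Optimal: x_1 = 5, x_2 = 0
Slack at optimum:
  C1: slack = 7
  C2: slack = 0 (binding)
  C3: slack = 7
  x_1 ≥ 0: x_1 = 5
  x_2 ≥ 0: x_2 = 0 (binding)
Binding constraints: C2, x_2 ≥ 0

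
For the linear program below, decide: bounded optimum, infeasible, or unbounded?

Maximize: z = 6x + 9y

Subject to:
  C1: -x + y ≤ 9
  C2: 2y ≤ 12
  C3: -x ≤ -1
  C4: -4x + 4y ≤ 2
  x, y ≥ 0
Feasible point: (1, 0) satisfies every constraint, so the LP is feasible.
Direction d = (1, 0): for each constraint row a, a·d ≤ 0 —
  (-1)(1) + (1)(0) = -1 ≤ 0
  (0)(1) + (2)(0) = 0 ≤ 0
  (-1)(1) + (0)(0) = -1 ≤ 0
  (-4)(1) + (4)(0) = -4 ≤ 0
and d ≥ 0, so (1, 0) + t·d stays feasible for every t ≥ 0. Along this ray z = 6x + 9y changes by 6 per unit t, so z → +∞.

Unbounded — the objective can increase without bound over the feasible region.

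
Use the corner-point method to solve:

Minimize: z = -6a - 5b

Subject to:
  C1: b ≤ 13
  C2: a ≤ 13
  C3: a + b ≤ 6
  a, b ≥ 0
a = 6, b = 0, z = -36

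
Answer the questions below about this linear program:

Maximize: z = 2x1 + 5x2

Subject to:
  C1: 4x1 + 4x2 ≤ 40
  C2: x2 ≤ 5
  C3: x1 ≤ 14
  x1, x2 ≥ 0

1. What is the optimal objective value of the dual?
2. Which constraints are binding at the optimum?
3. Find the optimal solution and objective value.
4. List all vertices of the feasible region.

1. 35 (by strong duality, equal to the primal optimum)
2. C1, C2
3. x1 = 5, x2 = 5, z = 35
4. (0, 0), (10, 0), (5, 5), (0, 5)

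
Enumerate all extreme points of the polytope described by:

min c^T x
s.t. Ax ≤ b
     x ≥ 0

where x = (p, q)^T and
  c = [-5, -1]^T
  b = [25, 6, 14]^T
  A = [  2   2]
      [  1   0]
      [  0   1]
Each vertex is the intersection of two constraint boundaries that also satisfies all remaining constraints:
  p = 0 and q = 0 → (0, 0)
  p = 6 and q = 0 → (6, 0)
  2p + 2q = 25 and p = 6 → (6, 6.5)
  2p + 2q = 25 and p = 0 → (0, 12.5)

Vertices: (0, 0), (6, 0), (6, 6.5), (0, 12.5)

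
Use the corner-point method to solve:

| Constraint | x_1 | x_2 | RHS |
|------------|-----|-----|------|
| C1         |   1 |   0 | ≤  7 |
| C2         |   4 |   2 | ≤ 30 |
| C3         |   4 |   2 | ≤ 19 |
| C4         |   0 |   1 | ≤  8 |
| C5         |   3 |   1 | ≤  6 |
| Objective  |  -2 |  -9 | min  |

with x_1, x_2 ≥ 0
x_1 = 0, x_2 = 6, z = -54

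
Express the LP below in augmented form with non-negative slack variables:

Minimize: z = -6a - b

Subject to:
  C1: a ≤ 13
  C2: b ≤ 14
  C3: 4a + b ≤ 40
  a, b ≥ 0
min z = -6a - b

s.t.
  a + s1 = 13
  b + s2 = 14
  4a + b + s3 = 40
  a, b, s1, s2, s3 ≥ 0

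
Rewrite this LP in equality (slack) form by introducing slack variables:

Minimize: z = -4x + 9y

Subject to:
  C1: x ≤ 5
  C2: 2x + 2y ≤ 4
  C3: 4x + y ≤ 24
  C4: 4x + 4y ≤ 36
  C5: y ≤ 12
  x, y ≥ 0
min z = -4x + 9y

s.t.
  x + s1 = 5
  2x + 2y + s2 = 4
  4x + y + s3 = 24
  4x + 4y + s4 = 36
  y + s5 = 12
  x, y, s1, s2, s3, s4, s5 ≥ 0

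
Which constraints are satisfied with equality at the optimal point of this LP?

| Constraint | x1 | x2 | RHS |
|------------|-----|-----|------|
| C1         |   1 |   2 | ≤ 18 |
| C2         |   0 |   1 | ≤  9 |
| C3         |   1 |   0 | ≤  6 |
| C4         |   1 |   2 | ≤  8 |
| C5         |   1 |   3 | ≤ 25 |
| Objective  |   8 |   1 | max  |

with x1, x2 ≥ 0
Optimal: x1 = 6, x2 = 1
Binding: C3, C4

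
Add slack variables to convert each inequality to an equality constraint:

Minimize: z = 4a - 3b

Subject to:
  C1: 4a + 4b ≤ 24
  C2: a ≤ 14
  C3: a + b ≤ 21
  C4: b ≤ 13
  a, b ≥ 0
min z = 4a - 3b

s.t.
  4a + 4b + s1 = 24
  a + s2 = 14
  a + b + s3 = 21
  b + s4 = 13
  a, b, s1, s2, s3, s4 ≥ 0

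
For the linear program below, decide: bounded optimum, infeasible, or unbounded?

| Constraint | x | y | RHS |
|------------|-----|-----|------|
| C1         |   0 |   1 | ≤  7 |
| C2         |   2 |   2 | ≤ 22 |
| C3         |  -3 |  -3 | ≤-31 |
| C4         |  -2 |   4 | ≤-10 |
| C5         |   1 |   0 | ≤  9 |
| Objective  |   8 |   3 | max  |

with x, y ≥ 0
The point (9, 2) satisfies every constraint, so the LP is feasible; the constraints give x ≤ 9 and y ≤ 7, which with x, y ≥ 0 keep the feasible region inside a bounded box. A feasible, bounded LP attains a finite optimum at a vertex.

Bounded optimum: z* = 78 at (9, 2).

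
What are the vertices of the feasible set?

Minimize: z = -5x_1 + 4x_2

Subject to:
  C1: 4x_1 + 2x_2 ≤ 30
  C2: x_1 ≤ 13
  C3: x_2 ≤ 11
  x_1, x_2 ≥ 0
Each vertex is the intersection of two constraint boundaries that also satisfies all remaining constraints:
  x_1 = 0 and x_2 = 0 → (0, 0)
  4x_1 + 2x_2 = 30 and x_2 = 0 → (7.5, 0)
  4x_1 + 2x_2 = 30 and x_2 = 11 → (2, 11)
  x_2 = 11 and x_1 = 0 → (0, 11)

Vertices: (0, 0), (7.5, 0), (2, 11), (0, 11)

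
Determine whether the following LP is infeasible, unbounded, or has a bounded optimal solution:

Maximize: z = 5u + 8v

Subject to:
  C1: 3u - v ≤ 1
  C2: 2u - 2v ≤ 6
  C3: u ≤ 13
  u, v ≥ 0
Feasible point: (0, 0) satisfies every constraint, so the LP is feasible.
Direction d = (0, 1): for each constraint row a, a·d ≤ 0 —
  (3)(0) + (-1)(1) = -1 ≤ 0
  (2)(0) + (-2)(1) = -2 ≤ 0
  (1)(0) + (0)(1) = 0 ≤ 0
and d ≥ 0, so (0, 0) + t·d stays feasible for every t ≥ 0. Along this ray z = 5u + 8v changes by 8 per unit t, so z → +∞.

Unbounded — the objective can increase without bound over the feasible region.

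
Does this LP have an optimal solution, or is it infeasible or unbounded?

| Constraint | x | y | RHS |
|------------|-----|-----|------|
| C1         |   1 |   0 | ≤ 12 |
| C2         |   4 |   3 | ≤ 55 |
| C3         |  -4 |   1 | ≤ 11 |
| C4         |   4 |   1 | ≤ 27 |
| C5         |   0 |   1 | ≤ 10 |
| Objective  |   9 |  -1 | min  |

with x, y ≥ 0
The point (0, 10) satisfies every constraint, so the LP is feasible; the constraints give x ≤ 12 and y ≤ 10, which with x, y ≥ 0 keep the feasible region inside a bounded box. A feasible, bounded LP attains a finite optimum at a vertex.

Evaluating z = 9x - y at each vertex:
  (0, 0): z = 0
  (6.75, 0): z = 60.75
  (4.25, 10): z = 28.25
  (0, 10): z = -10

Feasible with finite optimum z* = -10 at (0, 10).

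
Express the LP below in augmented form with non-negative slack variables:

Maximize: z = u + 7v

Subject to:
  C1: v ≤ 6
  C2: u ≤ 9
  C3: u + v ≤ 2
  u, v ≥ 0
max z = u + 7v

s.t.
  v + s1 = 6
  u + s2 = 9
  u + v + s3 = 2
  u, v, s1, s2, s3 ≥ 0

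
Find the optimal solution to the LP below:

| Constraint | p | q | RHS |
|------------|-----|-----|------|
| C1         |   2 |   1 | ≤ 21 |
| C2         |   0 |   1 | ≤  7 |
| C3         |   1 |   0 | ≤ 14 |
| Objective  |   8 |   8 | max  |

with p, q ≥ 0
Each vertex is the intersection of two constraint boundaries that also satisfies all remaining constraints:
  p = 0 and q = 0 → (0, 0)
  2p + q = 21 and q = 0 → (10.5, 0)
  2p + q = 21 and q = 7 → (7, 7)
  q = 7 and p = 0 → (0, 7)

Evaluating z = 8p + 8q at each vertex:
  (0, 0): z = 0
  (10.5, 0): z = 84
  (7, 7): z = 112
  (0, 7): z = 56

The maximum is at (7, 7) with z = 112.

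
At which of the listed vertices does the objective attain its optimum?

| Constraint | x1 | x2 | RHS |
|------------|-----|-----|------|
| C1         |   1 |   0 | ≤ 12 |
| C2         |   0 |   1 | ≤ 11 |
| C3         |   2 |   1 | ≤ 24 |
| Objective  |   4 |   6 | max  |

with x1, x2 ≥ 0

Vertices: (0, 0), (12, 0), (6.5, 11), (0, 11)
Evaluating z = 4x1 + 6x2 at each vertex:
  (0, 0): z = 0
  (12, 0): z = 48
  (6.5, 11): z = 92
  (0, 11): z = 66

The largest value is z = 92, attained at (6.5, 11).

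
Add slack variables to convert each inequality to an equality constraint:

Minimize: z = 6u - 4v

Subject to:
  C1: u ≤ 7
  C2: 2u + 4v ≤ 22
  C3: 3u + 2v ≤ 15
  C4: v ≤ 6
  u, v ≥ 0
min z = 6u - 4v

s.t.
  u + s1 = 7
  2u + 4v + s2 = 22
  3u + 2v + s3 = 15
  v + s4 = 6
  u, v, s1, s2, s3, s4 ≥ 0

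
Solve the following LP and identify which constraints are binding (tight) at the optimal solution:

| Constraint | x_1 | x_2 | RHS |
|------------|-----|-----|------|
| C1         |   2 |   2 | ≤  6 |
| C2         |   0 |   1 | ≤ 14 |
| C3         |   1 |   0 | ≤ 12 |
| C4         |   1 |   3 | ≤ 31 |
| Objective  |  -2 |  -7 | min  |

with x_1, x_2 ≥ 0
Optimal: x_1 = 0, x_2 = 3
Slack at optimum:
  C1: slack = 0 (binding)
  C2: slack = 11
  C3: slack = 12
  C4: slack = 22
  x_1 ≥ 0: x_1 = 0 (binding)
  x_2 ≥ 0: x_2 = 3
Binding constraints: C1, x_1 ≥ 0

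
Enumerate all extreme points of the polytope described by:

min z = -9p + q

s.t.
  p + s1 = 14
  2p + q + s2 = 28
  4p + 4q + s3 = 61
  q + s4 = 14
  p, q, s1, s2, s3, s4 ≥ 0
Each vertex is the intersection of two constraint boundaries that also satisfies all remaining constraints:
  p = 0 and q = 0 → (0, 0)
  p = 14 and 2p + q = 28 → (14, 0)
  2p + q = 28 and 4p + 4q = 61 → (12.75, 2.5)
  4p + 4q = 61 and q = 14 → (1.25, 14)
  q = 14 and p = 0 → (0, 14)

Vertices: (0, 0), (14, 0), (12.75, 2.5), (1.25, 14), (0, 14)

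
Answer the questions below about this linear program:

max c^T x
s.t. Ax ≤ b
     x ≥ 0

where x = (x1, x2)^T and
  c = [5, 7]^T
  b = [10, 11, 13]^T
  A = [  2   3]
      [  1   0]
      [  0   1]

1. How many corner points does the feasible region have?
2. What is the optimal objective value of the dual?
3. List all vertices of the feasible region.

1. 3
2. 25 (by strong duality, equal to the primal optimum)
3. (0, 0), (5, 0), (0, 3.333)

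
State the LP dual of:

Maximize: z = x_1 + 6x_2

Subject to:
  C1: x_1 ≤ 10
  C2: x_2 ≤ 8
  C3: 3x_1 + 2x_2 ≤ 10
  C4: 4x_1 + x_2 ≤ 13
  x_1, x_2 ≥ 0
Minimize: z = 10y1 + 8y2 + 10y3 + 13y4

Subject to:
  C1: -y1 - 3y3 - 4y4 ≤ -1
  C2: -y2 - 2y3 - y4 ≤ -6
  y1, y2, y3, y4 ≥ 0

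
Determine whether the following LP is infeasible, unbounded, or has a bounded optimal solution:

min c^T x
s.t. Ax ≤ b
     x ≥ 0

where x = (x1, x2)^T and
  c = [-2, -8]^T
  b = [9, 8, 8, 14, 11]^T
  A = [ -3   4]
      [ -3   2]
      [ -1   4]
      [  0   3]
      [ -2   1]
Feasible point: (0, 0) satisfies every constraint, so the LP is feasible.
Direction d = (1, 0): for each constraint row a, a·d ≤ 0 —
  (-3)(1) + (4)(0) = -3 ≤ 0
  (-3)(1) + (2)(0) = -3 ≤ 0
  (-1)(1) + (4)(0) = -1 ≤ 0
  (0)(1) + (3)(0) = 0 ≤ 0
  (-2)(1) + (1)(0) = -2 ≤ 0
and d ≥ 0, so (0, 0) + t·d stays feasible for every t ≥ 0. Along this ray z = -2x1 - 8x2 changes by -2 per unit t, so z → −∞.

Unbounded: there is a feasible ray along which z → −∞.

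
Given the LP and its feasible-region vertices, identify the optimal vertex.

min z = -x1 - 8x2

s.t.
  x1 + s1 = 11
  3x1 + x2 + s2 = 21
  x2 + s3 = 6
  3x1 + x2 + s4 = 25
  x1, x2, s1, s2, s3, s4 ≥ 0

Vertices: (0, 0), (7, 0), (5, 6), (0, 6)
(5, 6) with z = -53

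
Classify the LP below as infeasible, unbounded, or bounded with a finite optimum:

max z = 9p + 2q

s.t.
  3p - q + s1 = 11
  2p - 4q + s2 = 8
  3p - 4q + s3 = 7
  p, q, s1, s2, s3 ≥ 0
Feasible point: (0, 0) satisfies every constraint, so the LP is feasible.
Direction d = (0, 1): for each constraint row a, a·d ≤ 0 —
  (3)(0) + (-1)(1) = -1 ≤ 0
  (2)(0) + (-4)(1) = -4 ≤ 0
  (3)(0) + (-4)(1) = -4 ≤ 0
and d ≥ 0, so (0, 0) + t·d stays feasible for every t ≥ 0. Along this ray z = 9p + 2q changes by 2 per unit t, so z → +∞.

The LP is unbounded; z can be made arbitrarily large.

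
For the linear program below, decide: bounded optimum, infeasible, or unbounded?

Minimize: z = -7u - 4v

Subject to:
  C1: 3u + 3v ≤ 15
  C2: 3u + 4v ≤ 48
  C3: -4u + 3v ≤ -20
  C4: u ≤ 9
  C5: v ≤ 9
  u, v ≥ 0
The point (5, 0) satisfies every constraint, so the LP is feasible; the constraints give u ≤ 9 and v ≤ 9, which with u, v ≥ 0 keep the feasible region inside a bounded box. A feasible, bounded LP attains a finite optimum at a vertex.

Feasible with finite optimum z* = -35 at (5, 0).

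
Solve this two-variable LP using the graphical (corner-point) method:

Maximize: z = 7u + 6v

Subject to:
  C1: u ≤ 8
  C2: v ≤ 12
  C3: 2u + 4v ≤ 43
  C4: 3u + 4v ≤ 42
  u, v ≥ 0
u = 8, v = 4.5, z = 83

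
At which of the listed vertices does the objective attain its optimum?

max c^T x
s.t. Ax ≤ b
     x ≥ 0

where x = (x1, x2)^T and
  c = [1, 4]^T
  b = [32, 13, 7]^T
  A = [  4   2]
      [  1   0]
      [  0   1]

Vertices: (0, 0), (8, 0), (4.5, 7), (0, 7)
Evaluating z = x1 + 4x2 at each vertex:
  (0, 0): z = 0
  (8, 0): z = 8
  (4.5, 7): z = 32.5
  (0, 7): z = 28

The largest value is z = 32.5, attained at (4.5, 7).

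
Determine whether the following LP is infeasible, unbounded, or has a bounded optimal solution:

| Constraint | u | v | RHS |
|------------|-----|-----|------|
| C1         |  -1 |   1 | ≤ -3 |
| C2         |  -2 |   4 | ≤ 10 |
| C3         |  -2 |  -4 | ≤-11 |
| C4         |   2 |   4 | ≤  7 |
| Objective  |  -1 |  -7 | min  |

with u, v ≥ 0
C4 requires 2u + 4v ≤ 7, while C3 (-2u - 4v ≤ -11) is equivalent to 2u + 4v ≥ 11. Together they would need 11 ≤ 2u + 4v ≤ 7, which is impossible since 11 > 7. No point satisfies all constraints.

Infeasible — the constraint set is empty.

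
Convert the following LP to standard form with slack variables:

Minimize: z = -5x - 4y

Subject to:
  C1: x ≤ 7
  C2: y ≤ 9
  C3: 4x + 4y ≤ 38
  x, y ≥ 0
min z = -5x - 4y

s.t.
  x + s1 = 7
  y + s2 = 9
  4x + 4y + s3 = 38
  x, y, s1, s2, s3 ≥ 0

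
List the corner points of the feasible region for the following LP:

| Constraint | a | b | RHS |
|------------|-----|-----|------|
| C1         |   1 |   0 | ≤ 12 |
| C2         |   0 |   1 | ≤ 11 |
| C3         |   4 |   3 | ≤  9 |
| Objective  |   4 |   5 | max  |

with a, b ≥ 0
Each vertex is the intersection of two constraint boundaries that also satisfies all remaining constraints:
  a = 0 and b = 0 → (0, 0)
  4a + 3b = 9 and b = 0 → (2.25, 0)
  4a + 3b = 9 and a = 0 → (0, 3)

Vertices: (0, 0), (2.25, 0), (0, 3)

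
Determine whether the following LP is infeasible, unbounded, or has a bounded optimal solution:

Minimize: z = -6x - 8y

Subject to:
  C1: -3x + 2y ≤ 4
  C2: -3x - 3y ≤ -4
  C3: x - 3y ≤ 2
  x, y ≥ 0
Feasible point: (0, 2) satisfies every constraint, so the LP is feasible.
Direction d = (1, 1): for each constraint row a, a·d ≤ 0 —
  (-3)(1) + (2)(1) = -1 ≤ 0
  (-3)(1) + (-3)(1) = -6 ≤ 0
  (1)(1) + (-3)(1) = -2 ≤ 0
and d ≥ 0, so (0, 2) + t·d stays feasible for every t ≥ 0. Along this ray z = -6x - 8y changes by -14 per unit t, so z → −∞.

Unbounded — the objective can decrease without bound over the feasible region.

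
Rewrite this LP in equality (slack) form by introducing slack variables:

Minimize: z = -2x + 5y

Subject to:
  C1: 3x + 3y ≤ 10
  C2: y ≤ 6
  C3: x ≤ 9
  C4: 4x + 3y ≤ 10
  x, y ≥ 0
min z = -2x + 5y

s.t.
  3x + 3y + s1 = 10
  y + s2 = 6
  x + s3 = 9
  4x + 3y + s4 = 10
  x, y, s1, s2, s3, s4 ≥ 0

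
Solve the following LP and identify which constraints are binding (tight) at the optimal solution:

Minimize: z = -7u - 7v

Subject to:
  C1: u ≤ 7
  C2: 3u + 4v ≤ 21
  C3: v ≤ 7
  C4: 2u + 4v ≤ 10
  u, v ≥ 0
Optimal: u = 5, v = 0
Slack at optimum:
  C1: slack = 2
  C2: slack = 6
  C3: slack = 7
  C4: slack = 0 (binding)
  u ≥ 0: u = 5
  v ≥ 0: v = 0 (binding)
Binding constraints: C4, v ≥ 0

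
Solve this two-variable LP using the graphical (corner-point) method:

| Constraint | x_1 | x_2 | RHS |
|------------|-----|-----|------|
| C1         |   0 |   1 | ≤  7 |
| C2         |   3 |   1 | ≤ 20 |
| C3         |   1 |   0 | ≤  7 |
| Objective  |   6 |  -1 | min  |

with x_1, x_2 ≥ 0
Each vertex is the intersection of two constraint boundaries that also satisfies all remaining constraints:
  x_1 = 0 and x_2 = 0 → (0, 0)
  3x_1 + x_2 = 20 and x_2 = 0 → (6.667, 0)
  x_2 = 7 and 3x_1 + x_2 = 20 → (4.333, 7)
  x_2 = 7 and x_1 = 0 → (0, 7)

Evaluating z = 6x_1 - x_2 at each vertex:
  (0, 0): z = 0
  (6.667, 0): z = 40
  (4.333, 7): z = 19
  (0, 7): z = -7

The minimum is at (0, 7) with z = -7.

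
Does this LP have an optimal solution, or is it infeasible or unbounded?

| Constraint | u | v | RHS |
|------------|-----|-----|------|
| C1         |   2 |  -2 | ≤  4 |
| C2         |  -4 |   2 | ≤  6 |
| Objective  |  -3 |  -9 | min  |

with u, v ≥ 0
Feasible point: (0, 0) satisfies every constraint, so the LP is feasible.
Direction d = (1, 1): for each constraint row a, a·d ≤ 0 —
  (2)(1) + (-2)(1) = 0 ≤ 0
  (-4)(1) + (2)(1) = -2 ≤ 0
and d ≥ 0, so (0, 0) + t·d stays feasible for every t ≥ 0. Along this ray z = -3u - 9v changes by -12 per unit t, so z → −∞.

The LP is unbounded; z can be made arbitrarily small.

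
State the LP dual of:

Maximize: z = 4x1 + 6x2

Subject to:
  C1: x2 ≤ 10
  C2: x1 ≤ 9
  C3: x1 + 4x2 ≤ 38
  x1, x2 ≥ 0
Minimize: z = 10y1 + 9y2 + 38y3

Subject to:
  C1: -y2 - y3 ≤ -4
  C2: -y1 - 4y3 ≤ -6
  y1, y2, y3 ≥ 0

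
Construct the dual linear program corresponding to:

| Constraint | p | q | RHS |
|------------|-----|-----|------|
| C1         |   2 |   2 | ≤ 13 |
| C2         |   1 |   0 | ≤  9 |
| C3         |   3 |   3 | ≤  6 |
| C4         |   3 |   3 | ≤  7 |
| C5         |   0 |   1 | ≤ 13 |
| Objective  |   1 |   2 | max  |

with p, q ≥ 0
Minimize: z = 13y1 + 9y2 + 6y3 + 7y4 + 13y5

Subject to:
  C1: -2y1 - y2 - 3y3 - 3y4 ≤ -1
  C2: -2y1 - 3y3 - 3y4 - y5 ≤ -2
  y1, y2, y3, y4, y5 ≥ 0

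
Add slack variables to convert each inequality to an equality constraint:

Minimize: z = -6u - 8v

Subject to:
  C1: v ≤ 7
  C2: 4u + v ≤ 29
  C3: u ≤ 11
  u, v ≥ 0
min z = -6u - 8v

s.t.
  v + s1 = 7
  4u + v + s2 = 29
  u + s3 = 11
  u, v, s1, s2, s3 ≥ 0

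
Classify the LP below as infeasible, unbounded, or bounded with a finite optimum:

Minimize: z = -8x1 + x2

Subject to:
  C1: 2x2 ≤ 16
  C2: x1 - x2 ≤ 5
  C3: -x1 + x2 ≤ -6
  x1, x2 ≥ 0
C2 requires x1 - x2 ≤ 5, while C3 (-x1 + x2 ≤ -6) is equivalent to x1 - x2 ≥ 6. Together they would need 6 ≤ x1 - x2 ≤ 5, which is impossible since 6 > 5. No point satisfies all constraints.

Infeasible: no point satisfies all constraints simultaneously.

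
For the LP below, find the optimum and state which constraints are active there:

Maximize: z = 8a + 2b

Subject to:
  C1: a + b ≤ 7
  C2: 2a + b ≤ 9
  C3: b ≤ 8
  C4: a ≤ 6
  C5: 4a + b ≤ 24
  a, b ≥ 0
Optimal: a = 4.5, b = 0
Slack at optimum:
  C1: slack = 2.5
  C2: slack = 0 (binding)
  C3: slack = 8
  C4: slack = 1.5
  C5: slack = 6
  a ≥ 0: a = 4.5
  b ≥ 0: b = 0 (binding)
Binding constraints: C2, b ≥ 0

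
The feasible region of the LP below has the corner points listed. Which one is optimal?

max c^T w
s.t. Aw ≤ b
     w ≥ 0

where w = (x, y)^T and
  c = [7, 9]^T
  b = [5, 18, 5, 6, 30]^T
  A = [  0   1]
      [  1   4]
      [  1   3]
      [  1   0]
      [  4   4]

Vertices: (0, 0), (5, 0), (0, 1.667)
Evaluating z = 7x + 9y at each vertex:
  (0, 0): z = 0
  (5, 0): z = 35
  (0, 1.667): z = 15

The largest value is z = 35, attained at (5, 0).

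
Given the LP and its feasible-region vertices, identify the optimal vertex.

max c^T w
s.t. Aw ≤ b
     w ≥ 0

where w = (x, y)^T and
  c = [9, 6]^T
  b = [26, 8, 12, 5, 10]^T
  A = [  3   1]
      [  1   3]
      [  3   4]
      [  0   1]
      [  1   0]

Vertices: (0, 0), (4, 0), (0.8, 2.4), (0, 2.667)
Evaluating z = 9x + 6y at each vertex:
  (0, 0): z = 0
  (4, 0): z = 36
  (0.8, 2.4): z = 21.6
  (0, 2.667): z = 16

The largest value is z = 36, attained at (4, 0).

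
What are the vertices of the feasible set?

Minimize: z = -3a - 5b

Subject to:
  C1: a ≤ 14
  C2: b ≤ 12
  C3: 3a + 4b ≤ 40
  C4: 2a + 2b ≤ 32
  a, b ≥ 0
Each vertex is the intersection of two constraint boundaries that also satisfies all remaining constraints:
  a = 0 and b = 0 → (0, 0)
  3a + 4b = 40 and b = 0 → (13.33, 0)
  3a + 4b = 40 and a = 0 → (0, 10)

Vertices: (0, 0), (13.33, 0), (0, 10)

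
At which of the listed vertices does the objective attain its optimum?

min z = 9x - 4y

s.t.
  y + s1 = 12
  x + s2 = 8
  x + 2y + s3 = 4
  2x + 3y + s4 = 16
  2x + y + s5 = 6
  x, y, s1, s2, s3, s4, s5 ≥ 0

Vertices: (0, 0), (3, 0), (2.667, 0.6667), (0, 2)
(0, 2) with z = -8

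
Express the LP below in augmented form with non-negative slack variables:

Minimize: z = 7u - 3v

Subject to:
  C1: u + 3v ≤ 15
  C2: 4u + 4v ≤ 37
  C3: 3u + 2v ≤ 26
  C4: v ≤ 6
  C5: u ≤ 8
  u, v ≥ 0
min z = 7u - 3v

s.t.
  u + 3v + s1 = 15
  4u + 4v + s2 = 37
  3u + 2v + s3 = 26
  v + s4 = 6
  u + s5 = 8
  u, v, s1, s2, s3, s4, s5 ≥ 0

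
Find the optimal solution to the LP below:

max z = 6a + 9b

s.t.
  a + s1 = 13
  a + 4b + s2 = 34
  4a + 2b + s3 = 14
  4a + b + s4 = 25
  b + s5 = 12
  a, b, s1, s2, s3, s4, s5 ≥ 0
Each vertex is the intersection of two constraint boundaries that also satisfies all remaining constraints:
  a = 0 and b = 0 → (0, 0)
  4a + 2b = 14 and b = 0 → (3.5, 0)
  4a + 2b = 14 and a = 0 → (0, 7)

Evaluating z = 6a + 9b at each vertex:
  (0, 0): z = 0
  (3.5, 0): z = 21
  (0, 7): z = 63

The maximum is at (0, 7) with z = 63.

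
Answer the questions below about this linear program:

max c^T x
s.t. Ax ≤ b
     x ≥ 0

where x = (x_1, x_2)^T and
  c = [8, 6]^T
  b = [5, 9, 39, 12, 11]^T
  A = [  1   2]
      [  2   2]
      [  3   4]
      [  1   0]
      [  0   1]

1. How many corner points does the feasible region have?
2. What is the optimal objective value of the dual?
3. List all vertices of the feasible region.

1. 4
2. 36 (by strong duality, equal to the primal optimum)
3. (0, 0), (4.5, 0), (4, 0.5), (0, 2.5)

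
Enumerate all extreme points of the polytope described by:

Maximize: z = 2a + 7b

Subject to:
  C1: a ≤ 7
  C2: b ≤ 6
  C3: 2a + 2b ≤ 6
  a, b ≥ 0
Each vertex is the intersection of two constraint boundaries that also satisfies all remaining constraints:
  a = 0 and b = 0 → (0, 0)
  2a + 2b = 6 and b = 0 → (3, 0)
  2a + 2b = 6 and a = 0 → (0, 3)

Vertices: (0, 0), (3, 0), (0, 3)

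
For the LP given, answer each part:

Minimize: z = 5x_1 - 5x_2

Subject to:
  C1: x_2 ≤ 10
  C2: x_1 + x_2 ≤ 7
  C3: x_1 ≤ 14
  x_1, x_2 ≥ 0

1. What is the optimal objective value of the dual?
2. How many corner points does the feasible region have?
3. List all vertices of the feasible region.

1. -35 (by strong duality, equal to the primal optimum)
2. 3
3. (0, 0), (7, 0), (0, 7)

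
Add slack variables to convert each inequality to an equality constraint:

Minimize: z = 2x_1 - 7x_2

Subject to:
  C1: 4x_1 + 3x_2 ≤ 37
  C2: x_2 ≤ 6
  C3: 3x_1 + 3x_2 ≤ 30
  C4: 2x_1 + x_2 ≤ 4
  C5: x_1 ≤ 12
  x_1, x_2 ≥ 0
min z = 2x_1 - 7x_2

s.t.
  4x_1 + 3x_2 + s1 = 37
  x_2 + s2 = 6
  3x_1 + 3x_2 + s3 = 30
  2x_1 + x_2 + s4 = 4
  x_1 + s5 = 12
  x_1, x_2, s1, s2, s3, s4, s5 ≥ 0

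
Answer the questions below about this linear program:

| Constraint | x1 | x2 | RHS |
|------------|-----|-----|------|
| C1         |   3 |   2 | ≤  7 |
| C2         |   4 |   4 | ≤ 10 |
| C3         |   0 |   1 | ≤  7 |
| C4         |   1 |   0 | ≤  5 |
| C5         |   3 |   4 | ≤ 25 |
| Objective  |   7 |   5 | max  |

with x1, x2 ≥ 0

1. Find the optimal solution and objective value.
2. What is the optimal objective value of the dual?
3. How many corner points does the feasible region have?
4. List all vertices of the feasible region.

1. x1 = 2, x2 = 0.5, z = 16.5
2. 16.5 (by strong duality, equal to the primal optimum)
3. 4
4. (0, 0), (2.333, 0), (2, 0.5), (0, 2.5)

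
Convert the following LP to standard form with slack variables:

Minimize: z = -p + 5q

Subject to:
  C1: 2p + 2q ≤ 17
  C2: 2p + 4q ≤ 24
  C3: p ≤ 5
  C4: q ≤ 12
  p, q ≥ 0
min z = -p + 5q

s.t.
  2p + 2q + s1 = 17
  2p + 4q + s2 = 24
  p + s3 = 5
  q + s4 = 12
  p, q, s1, s2, s3, s4 ≥ 0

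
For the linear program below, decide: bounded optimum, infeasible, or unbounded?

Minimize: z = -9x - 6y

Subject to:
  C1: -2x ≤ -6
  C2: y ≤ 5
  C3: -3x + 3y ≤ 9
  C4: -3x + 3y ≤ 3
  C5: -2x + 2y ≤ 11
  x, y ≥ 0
Feasible point: (3, 0) satisfies every constraint, so the LP is feasible.
Direction d = (1, 0): for each constraint row a, a·d ≤ 0 —
  (-2)(1) + (0)(0) = -2 ≤ 0
  (0)(1) + (1)(0) = 0 ≤ 0
  (-3)(1) + (3)(0) = -3 ≤ 0
  (-3)(1) + (3)(0) = -3 ≤ 0
  (-2)(1) + (2)(0) = -2 ≤ 0
and d ≥ 0, so (3, 0) + t·d stays feasible for every t ≥ 0. Along this ray z = -9x - 6y changes by -9 per unit t, so z → −∞.

The LP is unbounded; z can be made arbitrarily small.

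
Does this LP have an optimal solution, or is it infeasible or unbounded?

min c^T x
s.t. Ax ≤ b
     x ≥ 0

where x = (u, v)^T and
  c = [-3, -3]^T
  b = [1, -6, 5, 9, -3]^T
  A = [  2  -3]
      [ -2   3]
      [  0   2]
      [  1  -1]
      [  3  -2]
One constraint requires 2u - 3v ≤ 1, while the constraint -2u + 3v ≤ -6 is equivalent to 2u - 3v ≥ 6. Together they would need 6 ≤ 2u - 3v ≤ 1, which is impossible since 6 > 1. No point satisfies all constraints.

Infeasible: no point satisfies all constraints simultaneously.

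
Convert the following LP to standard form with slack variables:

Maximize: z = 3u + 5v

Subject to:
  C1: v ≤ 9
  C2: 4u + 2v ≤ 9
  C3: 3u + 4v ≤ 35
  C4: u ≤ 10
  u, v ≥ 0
max z = 3u + 5v

s.t.
  v + s1 = 9
  4u + 2v + s2 = 9
  3u + 4v + s3 = 35
  u + s4 = 10
  u, v, s1, s2, s3, s4 ≥ 0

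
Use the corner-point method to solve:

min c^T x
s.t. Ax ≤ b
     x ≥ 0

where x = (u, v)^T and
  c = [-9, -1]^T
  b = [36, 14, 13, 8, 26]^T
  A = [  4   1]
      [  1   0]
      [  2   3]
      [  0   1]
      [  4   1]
u = 6.5, v = 0, z = -58.5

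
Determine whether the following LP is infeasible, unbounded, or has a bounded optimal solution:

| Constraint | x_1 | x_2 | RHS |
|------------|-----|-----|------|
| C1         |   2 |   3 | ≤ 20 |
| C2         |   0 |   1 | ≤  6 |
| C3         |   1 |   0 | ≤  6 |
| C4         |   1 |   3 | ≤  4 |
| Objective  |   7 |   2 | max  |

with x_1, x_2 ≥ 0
The point (4, 0) satisfies every constraint, so the LP is feasible; the constraints give x_1 ≤ 6 and x_2 ≤ 6, which with x_1, x_2 ≥ 0 keep the feasible region inside a bounded box. A feasible, bounded LP attains a finite optimum at a vertex.

Evaluating z = 7x_1 + 2x_2 at each vertex:
  (0, 0): z = 0
  (4, 0): z = 28
  (0, 1.333): z = 2.667

The LP has an optimal solution: (4, 0) with z = 28.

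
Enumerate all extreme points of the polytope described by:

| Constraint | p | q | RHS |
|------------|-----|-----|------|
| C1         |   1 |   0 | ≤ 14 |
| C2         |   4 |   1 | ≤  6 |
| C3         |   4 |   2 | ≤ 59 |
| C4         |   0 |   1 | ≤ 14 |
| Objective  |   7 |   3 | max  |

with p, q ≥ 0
Each vertex is the intersection of two constraint boundaries that also satisfies all remaining constraints:
  p = 0 and q = 0 → (0, 0)
  4p + q = 6 and q = 0 → (1.5, 0)
  4p + q = 6 and p = 0 → (0, 6)

Vertices: (0, 0), (1.5, 0), (0, 6)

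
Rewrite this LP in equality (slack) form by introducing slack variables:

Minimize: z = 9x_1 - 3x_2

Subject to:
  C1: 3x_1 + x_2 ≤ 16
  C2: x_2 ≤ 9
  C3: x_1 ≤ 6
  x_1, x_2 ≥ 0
min z = 9x_1 - 3x_2

s.t.
  3x_1 + x_2 + s1 = 16
  x_2 + s2 = 9
  x_1 + s3 = 6
  x_1, x_2, s1, s2, s3 ≥ 0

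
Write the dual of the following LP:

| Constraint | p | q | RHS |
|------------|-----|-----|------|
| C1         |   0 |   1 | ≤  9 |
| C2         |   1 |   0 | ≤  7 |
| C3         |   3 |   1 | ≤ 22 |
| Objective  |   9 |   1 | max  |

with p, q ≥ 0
Minimize: z = 9y1 + 7y2 + 22y3

Subject to:
  C1: -y2 - 3y3 ≤ -9
  C2: -y1 - y3 ≤ -1
  y1, y2, y3 ≥ 0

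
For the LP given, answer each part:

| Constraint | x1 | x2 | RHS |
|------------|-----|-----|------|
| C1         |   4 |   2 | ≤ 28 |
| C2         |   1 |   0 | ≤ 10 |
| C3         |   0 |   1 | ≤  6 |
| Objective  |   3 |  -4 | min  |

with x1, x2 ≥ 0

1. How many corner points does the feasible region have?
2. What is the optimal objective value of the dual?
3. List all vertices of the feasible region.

1. 4
2. -24 (by strong duality, equal to the primal optimum)
3. (0, 0), (7, 0), (4, 6), (0, 6)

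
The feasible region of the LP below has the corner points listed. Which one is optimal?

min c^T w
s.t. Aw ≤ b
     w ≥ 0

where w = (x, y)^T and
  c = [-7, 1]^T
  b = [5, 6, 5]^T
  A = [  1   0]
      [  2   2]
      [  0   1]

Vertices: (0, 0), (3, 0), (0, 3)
Evaluating z = -7x + y at each vertex:
  (0, 0): z = 0
  (3, 0): z = -21
  (0, 3): z = 3

The smallest value is z = -21, attained at (3, 0).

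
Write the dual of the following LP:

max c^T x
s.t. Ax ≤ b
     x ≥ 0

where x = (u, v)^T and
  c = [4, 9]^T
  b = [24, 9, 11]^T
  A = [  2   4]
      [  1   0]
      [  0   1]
Minimize: z = 24y1 + 9y2 + 11y3

Subject to:
  C1: -2y1 - y2 ≤ -4
  C2: -4y1 - y3 ≤ -9
  y1, y2, y3 ≥ 0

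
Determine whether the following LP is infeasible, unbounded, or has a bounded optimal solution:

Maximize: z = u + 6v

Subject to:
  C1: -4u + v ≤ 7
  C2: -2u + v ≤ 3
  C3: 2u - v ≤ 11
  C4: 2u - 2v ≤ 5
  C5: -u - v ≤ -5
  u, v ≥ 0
Feasible point: (1, 4) satisfies every constraint, so the LP is feasible.
Direction d = (1, 2): for each constraint row a, a·d ≤ 0 —
  (-4)(1) + (1)(2) = -2 ≤ 0
  (-2)(1) + (1)(2) = 0 ≤ 0
  (2)(1) + (-1)(2) = 0 ≤ 0
  (2)(1) + (-2)(2) = -2 ≤ 0
  (-1)(1) + (-1)(2) = -3 ≤ 0
and d ≥ 0, so (1, 4) + t·d stays feasible for every t ≥ 0. Along this ray z = u + 6v changes by 13 per unit t, so z → +∞.

The LP is unbounded; z can be made arbitrarily large.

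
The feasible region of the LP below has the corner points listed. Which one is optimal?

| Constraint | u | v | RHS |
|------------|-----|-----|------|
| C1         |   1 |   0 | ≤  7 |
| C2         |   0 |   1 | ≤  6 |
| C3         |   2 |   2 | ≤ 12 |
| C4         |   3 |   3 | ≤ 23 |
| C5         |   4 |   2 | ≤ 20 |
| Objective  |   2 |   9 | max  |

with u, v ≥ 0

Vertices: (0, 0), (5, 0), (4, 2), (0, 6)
(0, 6) with z = 54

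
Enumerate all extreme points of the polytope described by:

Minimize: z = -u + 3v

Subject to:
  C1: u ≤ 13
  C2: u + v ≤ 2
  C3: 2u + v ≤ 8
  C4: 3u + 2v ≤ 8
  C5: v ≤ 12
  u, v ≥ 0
Each vertex is the intersection of two constraint boundaries that also satisfies all remaining constraints:
  u = 0 and v = 0 → (0, 0)
  u + v = 2 and v = 0 → (2, 0)
  u + v = 2 and u = 0 → (0, 2)

Vertices: (0, 0), (2, 0), (0, 2)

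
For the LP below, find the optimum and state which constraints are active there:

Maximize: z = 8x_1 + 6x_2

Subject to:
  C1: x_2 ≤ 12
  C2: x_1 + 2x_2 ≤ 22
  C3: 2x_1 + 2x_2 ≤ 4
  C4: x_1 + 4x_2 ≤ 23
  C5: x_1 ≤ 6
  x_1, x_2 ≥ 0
Optimal: x_1 = 2, x_2 = 0
Slack at optimum:
  C1: slack = 12
  C2: slack = 20
  C3: slack = 0 (binding)
  C4: slack = 21
  C5: slack = 4
  x_1 ≥ 0: x_1 = 2
  x_2 ≥ 0: x_2 = 0 (binding)
Binding constraints: C3, x_2 ≥ 0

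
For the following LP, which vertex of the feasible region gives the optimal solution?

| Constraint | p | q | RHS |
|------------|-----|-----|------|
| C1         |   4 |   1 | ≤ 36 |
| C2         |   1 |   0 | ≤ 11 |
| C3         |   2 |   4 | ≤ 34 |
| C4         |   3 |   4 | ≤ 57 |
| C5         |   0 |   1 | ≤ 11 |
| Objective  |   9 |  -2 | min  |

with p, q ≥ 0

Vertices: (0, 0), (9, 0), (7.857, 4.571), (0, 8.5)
Evaluating z = 9p - 2q at each vertex:
  (0, 0): z = 0
  (9, 0): z = 81
  (7.857, 4.571): z = 61.57
  (0, 8.5): z = -17

The smallest value is z = -17, attained at (0, 8.5).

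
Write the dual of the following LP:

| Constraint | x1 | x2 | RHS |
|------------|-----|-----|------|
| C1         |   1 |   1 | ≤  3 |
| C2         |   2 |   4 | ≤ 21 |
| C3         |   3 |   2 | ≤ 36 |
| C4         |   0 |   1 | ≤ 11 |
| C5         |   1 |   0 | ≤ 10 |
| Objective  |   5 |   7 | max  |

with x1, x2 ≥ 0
Minimize: z = 3y1 + 21y2 + 36y3 + 11y4 + 10y5

Subject to:
  C1: -y1 - 2y2 - 3y3 - y5 ≤ -5
  C2: -y1 - 4y2 - 2y3 - y4 ≤ -7
  y1, y2, y3, y4, y5 ≥ 0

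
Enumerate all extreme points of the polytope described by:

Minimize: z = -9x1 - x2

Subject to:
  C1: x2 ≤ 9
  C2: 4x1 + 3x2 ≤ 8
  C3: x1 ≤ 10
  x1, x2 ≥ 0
Each vertex is the intersection of two constraint boundaries that also satisfies all remaining constraints:
  x1 = 0 and x2 = 0 → (0, 0)
  4x1 + 3x2 = 8 and x2 = 0 → (2, 0)
  4x1 + 3x2 = 8 and x1 = 0 → (0, 2.667)

Vertices: (0, 0), (2, 0), (0, 2.667)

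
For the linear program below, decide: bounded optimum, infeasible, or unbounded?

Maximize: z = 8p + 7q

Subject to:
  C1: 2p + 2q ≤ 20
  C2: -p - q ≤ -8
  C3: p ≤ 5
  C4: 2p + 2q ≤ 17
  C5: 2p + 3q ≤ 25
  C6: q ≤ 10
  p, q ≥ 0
The point (5, 3.5) satisfies every constraint, so the LP is feasible; the constraints give p ≤ 5 and q ≤ 10, which with p, q ≥ 0 keep the feasible region inside a bounded box. A feasible, bounded LP attains a finite optimum at a vertex.

Bounded optimum: z* = 64.5 at (5, 3.5).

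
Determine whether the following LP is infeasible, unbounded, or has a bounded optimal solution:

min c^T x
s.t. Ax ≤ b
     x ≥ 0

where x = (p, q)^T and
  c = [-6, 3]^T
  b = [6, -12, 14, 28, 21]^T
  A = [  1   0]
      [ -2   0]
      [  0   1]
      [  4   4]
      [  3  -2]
The point (6, 0) satisfies every constraint, so the LP is feasible; the constraints give p ≤ 6 and q ≤ 14, which with p, q ≥ 0 keep the feasible region inside a bounded box. A feasible, bounded LP attains a finite optimum at a vertex.

Evaluating z = -6p + 3q at each vertex:
  (6, 0): z = -36
  (6, 1): z = -33

Feasible with finite optimum z* = -36 at (6, 0).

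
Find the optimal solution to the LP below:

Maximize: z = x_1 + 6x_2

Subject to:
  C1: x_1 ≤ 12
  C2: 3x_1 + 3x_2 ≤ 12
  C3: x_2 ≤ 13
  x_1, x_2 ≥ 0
x_1 = 0, x_2 = 4, z = 24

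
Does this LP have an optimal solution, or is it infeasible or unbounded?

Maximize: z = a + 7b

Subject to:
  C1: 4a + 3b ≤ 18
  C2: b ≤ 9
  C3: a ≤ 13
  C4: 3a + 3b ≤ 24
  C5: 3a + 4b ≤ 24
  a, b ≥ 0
The point (0, 6) satisfies every constraint, so the LP is feasible; the constraints give a ≤ 13 and b ≤ 9, which with a, b ≥ 0 keep the feasible region inside a bounded box. A feasible, bounded LP attains a finite optimum at a vertex.

Bounded optimum: z* = 42 at (0, 6).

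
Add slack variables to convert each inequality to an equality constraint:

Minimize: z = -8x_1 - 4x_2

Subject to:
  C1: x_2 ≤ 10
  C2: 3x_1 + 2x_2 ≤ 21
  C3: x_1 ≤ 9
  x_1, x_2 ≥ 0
min z = -8x_1 - 4x_2

s.t.
  x_2 + s1 = 10
  3x_1 + 2x_2 + s2 = 21
  x_1 + s3 = 9
  x_1, x_2, s1, s2, s3 ≥ 0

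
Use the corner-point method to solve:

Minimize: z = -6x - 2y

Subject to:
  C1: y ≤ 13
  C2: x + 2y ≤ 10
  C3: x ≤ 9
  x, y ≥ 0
Each vertex is the intersection of two constraint boundaries that also satisfies all remaining constraints:
  x = 0 and y = 0 → (0, 0)
  x = 9 and y = 0 → (9, 0)
  x + 2y = 10 and x = 9 → (9, 0.5)
  x + 2y = 10 and x = 0 → (0, 5)

Evaluating z = -6x - 2y at each vertex:
  (0, 0): z = 0
  (9, 0): z = -54
  (9, 0.5): z = -55
  (0, 5): z = -10

The minimum is at (9, 0.5) with z = -55.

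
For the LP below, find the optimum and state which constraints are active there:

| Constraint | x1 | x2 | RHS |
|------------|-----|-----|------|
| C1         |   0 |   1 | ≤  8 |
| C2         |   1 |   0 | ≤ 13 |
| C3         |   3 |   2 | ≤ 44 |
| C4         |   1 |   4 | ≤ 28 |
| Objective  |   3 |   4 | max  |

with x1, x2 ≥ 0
Optimal: x1 = 12, x2 = 4
Slack at optimum:
  C1: slack = 4
  C2: slack = 1
  C3: slack = 0 (binding)
  C4: slack = 0 (binding)
  x1 ≥ 0: x1 = 12
  x2 ≥ 0: x2 = 4
Binding constraints: C3, C4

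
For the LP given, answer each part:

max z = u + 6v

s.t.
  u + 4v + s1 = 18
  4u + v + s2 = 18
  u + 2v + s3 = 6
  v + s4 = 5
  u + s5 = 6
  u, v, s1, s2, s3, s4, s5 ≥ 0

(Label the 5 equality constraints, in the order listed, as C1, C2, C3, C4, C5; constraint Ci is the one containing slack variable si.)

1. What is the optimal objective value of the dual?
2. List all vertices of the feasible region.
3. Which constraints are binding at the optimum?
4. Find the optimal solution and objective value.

1. 18 (by strong duality, equal to the primal optimum)
2. (0, 0), (4.5, 0), (4.286, 0.8571), (0, 3)
3. C3, u ≥ 0
4. u = 0, v = 3, z = 18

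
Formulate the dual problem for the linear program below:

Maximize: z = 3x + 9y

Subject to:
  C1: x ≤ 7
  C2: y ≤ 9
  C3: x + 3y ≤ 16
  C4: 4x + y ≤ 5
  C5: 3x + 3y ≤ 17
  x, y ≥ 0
Minimize: z = 7y1 + 9y2 + 16y3 + 5y4 + 17y5

Subject to:
  C1: -y1 - y3 - 4y4 - 3y5 ≤ -3
  C2: -y2 - 3y3 - y4 - 3y5 ≤ -9
  y1, y2, y3, y4, y5 ≥ 0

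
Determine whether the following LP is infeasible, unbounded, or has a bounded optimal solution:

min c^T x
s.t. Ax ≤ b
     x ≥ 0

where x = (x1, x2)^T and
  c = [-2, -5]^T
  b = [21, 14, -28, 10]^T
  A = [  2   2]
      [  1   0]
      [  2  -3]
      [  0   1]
The point (0.5, 10) satisfies every constraint, so the LP is feasible; the constraints give x1 ≤ 14 and x2 ≤ 10, which with x1, x2 ≥ 0 keep the feasible region inside a bounded box. A feasible, bounded LP attains a finite optimum at a vertex.

Feasible with finite optimum z* = -51 at (0.5, 10).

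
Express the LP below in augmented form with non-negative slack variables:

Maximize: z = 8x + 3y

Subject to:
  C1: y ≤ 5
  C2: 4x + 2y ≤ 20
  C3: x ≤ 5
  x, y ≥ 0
max z = 8x + 3y

s.t.
  y + s1 = 5
  4x + 2y + s2 = 20
  x + s3 = 5
  x, y, s1, s2, s3 ≥ 0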